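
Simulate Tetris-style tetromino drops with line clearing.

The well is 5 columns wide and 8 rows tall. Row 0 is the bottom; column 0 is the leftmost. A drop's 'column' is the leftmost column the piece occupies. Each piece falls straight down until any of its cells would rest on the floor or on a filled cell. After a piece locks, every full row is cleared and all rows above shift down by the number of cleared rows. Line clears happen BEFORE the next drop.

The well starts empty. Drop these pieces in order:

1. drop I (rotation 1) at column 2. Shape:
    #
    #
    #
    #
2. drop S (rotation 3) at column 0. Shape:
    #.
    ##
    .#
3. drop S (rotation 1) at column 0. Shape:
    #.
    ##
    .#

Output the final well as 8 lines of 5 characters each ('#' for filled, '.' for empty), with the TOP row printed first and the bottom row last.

Drop 1: I rot1 at col 2 lands with bottom-row=0; cleared 0 line(s) (total 0); column heights now [0 0 4 0 0], max=4
Drop 2: S rot3 at col 0 lands with bottom-row=0; cleared 0 line(s) (total 0); column heights now [3 2 4 0 0], max=4
Drop 3: S rot1 at col 0 lands with bottom-row=2; cleared 0 line(s) (total 0); column heights now [5 4 4 0 0], max=5

Answer: .....
.....
.....
#....
###..
###..
###..
.##..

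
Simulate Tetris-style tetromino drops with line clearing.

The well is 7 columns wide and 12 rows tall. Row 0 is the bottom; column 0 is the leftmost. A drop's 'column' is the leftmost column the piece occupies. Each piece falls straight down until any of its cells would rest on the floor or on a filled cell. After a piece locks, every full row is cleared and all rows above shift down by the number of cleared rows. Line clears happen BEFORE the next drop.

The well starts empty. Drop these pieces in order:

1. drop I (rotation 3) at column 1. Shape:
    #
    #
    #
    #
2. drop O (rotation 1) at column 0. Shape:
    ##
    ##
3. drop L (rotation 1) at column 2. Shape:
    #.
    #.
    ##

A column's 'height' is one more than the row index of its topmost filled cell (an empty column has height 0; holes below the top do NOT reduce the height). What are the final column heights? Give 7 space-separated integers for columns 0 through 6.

Answer: 6 6 3 1 0 0 0

Derivation:
Drop 1: I rot3 at col 1 lands with bottom-row=0; cleared 0 line(s) (total 0); column heights now [0 4 0 0 0 0 0], max=4
Drop 2: O rot1 at col 0 lands with bottom-row=4; cleared 0 line(s) (total 0); column heights now [6 6 0 0 0 0 0], max=6
Drop 3: L rot1 at col 2 lands with bottom-row=0; cleared 0 line(s) (total 0); column heights now [6 6 3 1 0 0 0], max=6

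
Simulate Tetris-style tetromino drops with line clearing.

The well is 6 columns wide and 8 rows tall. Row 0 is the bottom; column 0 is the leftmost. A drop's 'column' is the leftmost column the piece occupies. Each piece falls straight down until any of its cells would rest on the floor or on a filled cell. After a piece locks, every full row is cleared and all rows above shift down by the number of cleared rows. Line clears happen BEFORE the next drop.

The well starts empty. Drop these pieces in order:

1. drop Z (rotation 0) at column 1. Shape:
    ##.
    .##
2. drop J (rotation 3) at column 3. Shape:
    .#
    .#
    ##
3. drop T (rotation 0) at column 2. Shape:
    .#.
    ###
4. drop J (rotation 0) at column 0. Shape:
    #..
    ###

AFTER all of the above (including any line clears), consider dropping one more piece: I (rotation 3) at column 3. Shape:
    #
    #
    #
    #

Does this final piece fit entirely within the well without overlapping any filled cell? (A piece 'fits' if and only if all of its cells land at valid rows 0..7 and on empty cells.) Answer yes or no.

Drop 1: Z rot0 at col 1 lands with bottom-row=0; cleared 0 line(s) (total 0); column heights now [0 2 2 1 0 0], max=2
Drop 2: J rot3 at col 3 lands with bottom-row=1; cleared 0 line(s) (total 0); column heights now [0 2 2 2 4 0], max=4
Drop 3: T rot0 at col 2 lands with bottom-row=4; cleared 0 line(s) (total 0); column heights now [0 2 5 6 5 0], max=6
Drop 4: J rot0 at col 0 lands with bottom-row=5; cleared 0 line(s) (total 0); column heights now [7 6 6 6 5 0], max=7
Test piece I rot3 at col 3 (width 1): heights before test = [7 6 6 6 5 0]; fits = False

Answer: no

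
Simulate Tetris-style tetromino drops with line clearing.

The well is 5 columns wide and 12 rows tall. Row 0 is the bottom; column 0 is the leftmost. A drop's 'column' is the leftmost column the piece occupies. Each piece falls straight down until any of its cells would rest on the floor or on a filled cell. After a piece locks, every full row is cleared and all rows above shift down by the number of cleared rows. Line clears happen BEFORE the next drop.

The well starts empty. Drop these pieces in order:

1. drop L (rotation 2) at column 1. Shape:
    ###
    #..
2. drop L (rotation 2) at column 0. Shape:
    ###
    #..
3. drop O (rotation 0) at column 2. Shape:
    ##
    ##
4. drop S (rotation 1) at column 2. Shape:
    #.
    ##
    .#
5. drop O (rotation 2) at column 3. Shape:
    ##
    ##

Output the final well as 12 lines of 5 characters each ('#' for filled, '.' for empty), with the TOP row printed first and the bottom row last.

Answer: .....
.....
.....
...##
..###
..##.
...#.
..##.
..##.
###..
####.
.#...

Derivation:
Drop 1: L rot2 at col 1 lands with bottom-row=0; cleared 0 line(s) (total 0); column heights now [0 2 2 2 0], max=2
Drop 2: L rot2 at col 0 lands with bottom-row=1; cleared 0 line(s) (total 0); column heights now [3 3 3 2 0], max=3
Drop 3: O rot0 at col 2 lands with bottom-row=3; cleared 0 line(s) (total 0); column heights now [3 3 5 5 0], max=5
Drop 4: S rot1 at col 2 lands with bottom-row=5; cleared 0 line(s) (total 0); column heights now [3 3 8 7 0], max=8
Drop 5: O rot2 at col 3 lands with bottom-row=7; cleared 0 line(s) (total 0); column heights now [3 3 8 9 9], max=9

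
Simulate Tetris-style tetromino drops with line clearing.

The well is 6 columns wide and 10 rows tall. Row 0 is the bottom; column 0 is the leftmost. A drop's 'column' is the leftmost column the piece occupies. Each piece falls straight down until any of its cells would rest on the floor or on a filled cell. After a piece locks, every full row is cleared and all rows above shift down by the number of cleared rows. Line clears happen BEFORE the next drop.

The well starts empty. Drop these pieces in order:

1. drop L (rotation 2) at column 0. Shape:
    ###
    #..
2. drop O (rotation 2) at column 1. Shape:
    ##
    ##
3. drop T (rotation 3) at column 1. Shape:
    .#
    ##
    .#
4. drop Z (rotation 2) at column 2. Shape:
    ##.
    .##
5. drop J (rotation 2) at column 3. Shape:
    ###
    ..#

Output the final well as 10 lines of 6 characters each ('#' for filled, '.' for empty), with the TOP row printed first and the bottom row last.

Drop 1: L rot2 at col 0 lands with bottom-row=0; cleared 0 line(s) (total 0); column heights now [2 2 2 0 0 0], max=2
Drop 2: O rot2 at col 1 lands with bottom-row=2; cleared 0 line(s) (total 0); column heights now [2 4 4 0 0 0], max=4
Drop 3: T rot3 at col 1 lands with bottom-row=4; cleared 0 line(s) (total 0); column heights now [2 6 7 0 0 0], max=7
Drop 4: Z rot2 at col 2 lands with bottom-row=6; cleared 0 line(s) (total 0); column heights now [2 6 8 8 7 0], max=8
Drop 5: J rot2 at col 3 lands with bottom-row=7; cleared 0 line(s) (total 0); column heights now [2 6 8 9 9 9], max=9

Answer: ......
...###
..##.#
..###.
.##...
..#...
.##...
.##...
###...
#.....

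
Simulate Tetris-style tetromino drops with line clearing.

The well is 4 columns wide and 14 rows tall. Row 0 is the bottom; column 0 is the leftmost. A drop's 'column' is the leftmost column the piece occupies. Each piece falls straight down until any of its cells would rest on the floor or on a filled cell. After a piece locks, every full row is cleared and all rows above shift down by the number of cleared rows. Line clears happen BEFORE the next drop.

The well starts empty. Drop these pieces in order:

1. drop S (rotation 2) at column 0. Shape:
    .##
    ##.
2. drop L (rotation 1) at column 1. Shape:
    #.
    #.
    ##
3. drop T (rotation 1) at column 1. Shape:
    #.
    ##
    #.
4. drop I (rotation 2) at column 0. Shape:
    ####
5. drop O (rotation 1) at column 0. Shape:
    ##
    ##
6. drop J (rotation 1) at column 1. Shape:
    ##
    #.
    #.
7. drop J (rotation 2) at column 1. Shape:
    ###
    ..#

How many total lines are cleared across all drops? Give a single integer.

Answer: 1

Derivation:
Drop 1: S rot2 at col 0 lands with bottom-row=0; cleared 0 line(s) (total 0); column heights now [1 2 2 0], max=2
Drop 2: L rot1 at col 1 lands with bottom-row=2; cleared 0 line(s) (total 0); column heights now [1 5 3 0], max=5
Drop 3: T rot1 at col 1 lands with bottom-row=5; cleared 0 line(s) (total 0); column heights now [1 8 7 0], max=8
Drop 4: I rot2 at col 0 lands with bottom-row=8; cleared 1 line(s) (total 1); column heights now [1 8 7 0], max=8
Drop 5: O rot1 at col 0 lands with bottom-row=8; cleared 0 line(s) (total 1); column heights now [10 10 7 0], max=10
Drop 6: J rot1 at col 1 lands with bottom-row=10; cleared 0 line(s) (total 1); column heights now [10 13 13 0], max=13
Drop 7: J rot2 at col 1 lands with bottom-row=12; cleared 0 line(s) (total 1); column heights now [10 14 14 14], max=14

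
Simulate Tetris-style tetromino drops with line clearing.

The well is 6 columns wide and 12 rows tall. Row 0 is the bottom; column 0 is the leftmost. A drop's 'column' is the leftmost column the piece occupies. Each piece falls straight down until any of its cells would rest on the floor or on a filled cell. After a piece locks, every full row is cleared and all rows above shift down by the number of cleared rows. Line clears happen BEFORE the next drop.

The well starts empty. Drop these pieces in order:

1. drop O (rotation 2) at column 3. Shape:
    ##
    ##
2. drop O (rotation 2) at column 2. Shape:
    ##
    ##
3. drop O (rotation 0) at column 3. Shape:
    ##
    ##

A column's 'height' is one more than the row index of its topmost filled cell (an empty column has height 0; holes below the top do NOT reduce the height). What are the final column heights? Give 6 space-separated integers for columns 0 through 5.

Answer: 0 0 4 6 6 0

Derivation:
Drop 1: O rot2 at col 3 lands with bottom-row=0; cleared 0 line(s) (total 0); column heights now [0 0 0 2 2 0], max=2
Drop 2: O rot2 at col 2 lands with bottom-row=2; cleared 0 line(s) (total 0); column heights now [0 0 4 4 2 0], max=4
Drop 3: O rot0 at col 3 lands with bottom-row=4; cleared 0 line(s) (total 0); column heights now [0 0 4 6 6 0], max=6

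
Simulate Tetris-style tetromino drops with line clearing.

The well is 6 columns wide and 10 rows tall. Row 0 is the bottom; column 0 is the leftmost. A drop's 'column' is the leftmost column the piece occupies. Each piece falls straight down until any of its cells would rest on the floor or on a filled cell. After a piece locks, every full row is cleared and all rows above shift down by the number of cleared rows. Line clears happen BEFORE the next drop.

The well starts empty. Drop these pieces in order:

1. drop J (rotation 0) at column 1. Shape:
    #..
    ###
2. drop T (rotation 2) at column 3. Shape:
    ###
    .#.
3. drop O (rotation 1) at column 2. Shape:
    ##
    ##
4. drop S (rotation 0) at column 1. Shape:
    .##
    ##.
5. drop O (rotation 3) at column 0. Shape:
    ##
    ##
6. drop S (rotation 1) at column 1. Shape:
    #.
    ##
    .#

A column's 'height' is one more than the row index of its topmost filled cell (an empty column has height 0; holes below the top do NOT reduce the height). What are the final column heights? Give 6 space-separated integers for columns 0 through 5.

Drop 1: J rot0 at col 1 lands with bottom-row=0; cleared 0 line(s) (total 0); column heights now [0 2 1 1 0 0], max=2
Drop 2: T rot2 at col 3 lands with bottom-row=0; cleared 0 line(s) (total 0); column heights now [0 2 1 2 2 2], max=2
Drop 3: O rot1 at col 2 lands with bottom-row=2; cleared 0 line(s) (total 0); column heights now [0 2 4 4 2 2], max=4
Drop 4: S rot0 at col 1 lands with bottom-row=4; cleared 0 line(s) (total 0); column heights now [0 5 6 6 2 2], max=6
Drop 5: O rot3 at col 0 lands with bottom-row=5; cleared 0 line(s) (total 0); column heights now [7 7 6 6 2 2], max=7
Drop 6: S rot1 at col 1 lands with bottom-row=6; cleared 0 line(s) (total 0); column heights now [7 9 8 6 2 2], max=9

Answer: 7 9 8 6 2 2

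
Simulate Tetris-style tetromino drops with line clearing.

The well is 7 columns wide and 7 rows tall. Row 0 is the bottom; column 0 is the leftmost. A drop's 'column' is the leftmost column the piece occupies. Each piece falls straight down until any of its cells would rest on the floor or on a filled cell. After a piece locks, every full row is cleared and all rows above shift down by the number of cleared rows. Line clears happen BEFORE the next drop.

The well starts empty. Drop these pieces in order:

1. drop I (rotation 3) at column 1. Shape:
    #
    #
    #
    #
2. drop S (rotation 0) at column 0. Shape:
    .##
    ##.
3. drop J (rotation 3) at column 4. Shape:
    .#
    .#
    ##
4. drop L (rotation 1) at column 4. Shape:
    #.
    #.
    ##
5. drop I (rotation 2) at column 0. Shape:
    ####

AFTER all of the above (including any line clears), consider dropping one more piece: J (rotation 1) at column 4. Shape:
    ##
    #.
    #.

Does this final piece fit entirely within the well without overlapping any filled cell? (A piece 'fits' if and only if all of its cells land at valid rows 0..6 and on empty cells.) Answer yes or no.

Drop 1: I rot3 at col 1 lands with bottom-row=0; cleared 0 line(s) (total 0); column heights now [0 4 0 0 0 0 0], max=4
Drop 2: S rot0 at col 0 lands with bottom-row=4; cleared 0 line(s) (total 0); column heights now [5 6 6 0 0 0 0], max=6
Drop 3: J rot3 at col 4 lands with bottom-row=0; cleared 0 line(s) (total 0); column heights now [5 6 6 0 1 3 0], max=6
Drop 4: L rot1 at col 4 lands with bottom-row=3; cleared 0 line(s) (total 0); column heights now [5 6 6 0 6 4 0], max=6
Drop 5: I rot2 at col 0 lands with bottom-row=6; cleared 0 line(s) (total 0); column heights now [7 7 7 7 6 4 0], max=7
Test piece J rot1 at col 4 (width 2): heights before test = [7 7 7 7 6 4 0]; fits = False

Answer: no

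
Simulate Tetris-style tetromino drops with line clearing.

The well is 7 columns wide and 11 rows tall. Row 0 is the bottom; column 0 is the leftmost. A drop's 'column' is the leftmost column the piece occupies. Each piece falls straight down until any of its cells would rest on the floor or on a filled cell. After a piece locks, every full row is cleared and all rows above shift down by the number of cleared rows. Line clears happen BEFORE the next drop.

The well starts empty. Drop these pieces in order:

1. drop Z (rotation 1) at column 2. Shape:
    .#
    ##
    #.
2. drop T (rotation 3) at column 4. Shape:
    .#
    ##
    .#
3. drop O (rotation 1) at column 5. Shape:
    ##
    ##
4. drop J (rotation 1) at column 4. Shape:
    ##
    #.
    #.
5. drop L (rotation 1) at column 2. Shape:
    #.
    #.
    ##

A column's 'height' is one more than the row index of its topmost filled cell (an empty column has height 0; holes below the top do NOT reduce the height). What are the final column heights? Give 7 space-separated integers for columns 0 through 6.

Answer: 0 0 6 4 6 6 5

Derivation:
Drop 1: Z rot1 at col 2 lands with bottom-row=0; cleared 0 line(s) (total 0); column heights now [0 0 2 3 0 0 0], max=3
Drop 2: T rot3 at col 4 lands with bottom-row=0; cleared 0 line(s) (total 0); column heights now [0 0 2 3 2 3 0], max=3
Drop 3: O rot1 at col 5 lands with bottom-row=3; cleared 0 line(s) (total 0); column heights now [0 0 2 3 2 5 5], max=5
Drop 4: J rot1 at col 4 lands with bottom-row=3; cleared 0 line(s) (total 0); column heights now [0 0 2 3 6 6 5], max=6
Drop 5: L rot1 at col 2 lands with bottom-row=3; cleared 0 line(s) (total 0); column heights now [0 0 6 4 6 6 5], max=6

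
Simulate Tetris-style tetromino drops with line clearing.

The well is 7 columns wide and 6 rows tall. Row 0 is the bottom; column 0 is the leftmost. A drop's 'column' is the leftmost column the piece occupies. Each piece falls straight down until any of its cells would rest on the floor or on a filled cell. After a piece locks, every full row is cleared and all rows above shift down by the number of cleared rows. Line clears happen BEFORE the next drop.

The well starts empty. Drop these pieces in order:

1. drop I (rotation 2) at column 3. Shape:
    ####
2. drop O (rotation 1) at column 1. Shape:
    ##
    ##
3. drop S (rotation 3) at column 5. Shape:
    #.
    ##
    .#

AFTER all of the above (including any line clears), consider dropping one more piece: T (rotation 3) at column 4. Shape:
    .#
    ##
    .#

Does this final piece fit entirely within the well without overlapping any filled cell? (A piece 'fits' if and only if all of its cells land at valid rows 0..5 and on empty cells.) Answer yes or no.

Answer: no

Derivation:
Drop 1: I rot2 at col 3 lands with bottom-row=0; cleared 0 line(s) (total 0); column heights now [0 0 0 1 1 1 1], max=1
Drop 2: O rot1 at col 1 lands with bottom-row=0; cleared 0 line(s) (total 0); column heights now [0 2 2 1 1 1 1], max=2
Drop 3: S rot3 at col 5 lands with bottom-row=1; cleared 0 line(s) (total 0); column heights now [0 2 2 1 1 4 3], max=4
Test piece T rot3 at col 4 (width 2): heights before test = [0 2 2 1 1 4 3]; fits = False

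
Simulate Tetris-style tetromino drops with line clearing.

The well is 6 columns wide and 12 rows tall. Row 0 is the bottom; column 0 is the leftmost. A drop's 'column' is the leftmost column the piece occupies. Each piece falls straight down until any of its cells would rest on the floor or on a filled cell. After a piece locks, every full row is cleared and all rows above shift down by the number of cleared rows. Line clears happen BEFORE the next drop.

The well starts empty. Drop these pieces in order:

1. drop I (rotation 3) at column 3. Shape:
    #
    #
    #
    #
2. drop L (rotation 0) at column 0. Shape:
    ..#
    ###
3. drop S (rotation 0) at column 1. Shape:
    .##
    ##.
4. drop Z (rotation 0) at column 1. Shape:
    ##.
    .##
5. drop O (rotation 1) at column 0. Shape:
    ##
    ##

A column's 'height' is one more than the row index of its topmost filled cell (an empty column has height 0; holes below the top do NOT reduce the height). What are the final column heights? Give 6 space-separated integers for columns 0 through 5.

Drop 1: I rot3 at col 3 lands with bottom-row=0; cleared 0 line(s) (total 0); column heights now [0 0 0 4 0 0], max=4
Drop 2: L rot0 at col 0 lands with bottom-row=0; cleared 0 line(s) (total 0); column heights now [1 1 2 4 0 0], max=4
Drop 3: S rot0 at col 1 lands with bottom-row=3; cleared 0 line(s) (total 0); column heights now [1 4 5 5 0 0], max=5
Drop 4: Z rot0 at col 1 lands with bottom-row=5; cleared 0 line(s) (total 0); column heights now [1 7 7 6 0 0], max=7
Drop 5: O rot1 at col 0 lands with bottom-row=7; cleared 0 line(s) (total 0); column heights now [9 9 7 6 0 0], max=9

Answer: 9 9 7 6 0 0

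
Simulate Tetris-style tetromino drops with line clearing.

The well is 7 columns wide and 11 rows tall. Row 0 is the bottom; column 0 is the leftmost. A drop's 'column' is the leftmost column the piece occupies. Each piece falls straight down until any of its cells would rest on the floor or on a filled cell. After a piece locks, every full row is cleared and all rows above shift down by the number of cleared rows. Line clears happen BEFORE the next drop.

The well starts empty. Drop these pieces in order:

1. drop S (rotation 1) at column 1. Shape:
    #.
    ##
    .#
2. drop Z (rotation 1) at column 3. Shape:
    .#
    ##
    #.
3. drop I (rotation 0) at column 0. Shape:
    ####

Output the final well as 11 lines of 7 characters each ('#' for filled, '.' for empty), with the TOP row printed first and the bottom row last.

Answer: .......
.......
.......
.......
.......
.......
.......
####...
.#..#..
.####..
..##...

Derivation:
Drop 1: S rot1 at col 1 lands with bottom-row=0; cleared 0 line(s) (total 0); column heights now [0 3 2 0 0 0 0], max=3
Drop 2: Z rot1 at col 3 lands with bottom-row=0; cleared 0 line(s) (total 0); column heights now [0 3 2 2 3 0 0], max=3
Drop 3: I rot0 at col 0 lands with bottom-row=3; cleared 0 line(s) (total 0); column heights now [4 4 4 4 3 0 0], max=4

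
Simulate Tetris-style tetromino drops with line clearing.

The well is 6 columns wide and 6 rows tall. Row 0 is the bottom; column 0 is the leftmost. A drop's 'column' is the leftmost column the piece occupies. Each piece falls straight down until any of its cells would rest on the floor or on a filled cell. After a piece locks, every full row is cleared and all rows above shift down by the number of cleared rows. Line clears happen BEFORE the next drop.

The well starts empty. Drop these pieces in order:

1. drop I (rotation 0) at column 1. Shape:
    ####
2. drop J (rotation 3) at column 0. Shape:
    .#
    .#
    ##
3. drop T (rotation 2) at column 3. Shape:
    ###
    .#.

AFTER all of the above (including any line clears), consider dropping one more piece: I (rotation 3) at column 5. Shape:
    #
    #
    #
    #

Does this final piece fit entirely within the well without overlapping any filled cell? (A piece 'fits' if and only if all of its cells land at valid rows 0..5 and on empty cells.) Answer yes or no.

Answer: no

Derivation:
Drop 1: I rot0 at col 1 lands with bottom-row=0; cleared 0 line(s) (total 0); column heights now [0 1 1 1 1 0], max=1
Drop 2: J rot3 at col 0 lands with bottom-row=1; cleared 0 line(s) (total 0); column heights now [2 4 1 1 1 0], max=4
Drop 3: T rot2 at col 3 lands with bottom-row=1; cleared 0 line(s) (total 0); column heights now [2 4 1 3 3 3], max=4
Test piece I rot3 at col 5 (width 1): heights before test = [2 4 1 3 3 3]; fits = False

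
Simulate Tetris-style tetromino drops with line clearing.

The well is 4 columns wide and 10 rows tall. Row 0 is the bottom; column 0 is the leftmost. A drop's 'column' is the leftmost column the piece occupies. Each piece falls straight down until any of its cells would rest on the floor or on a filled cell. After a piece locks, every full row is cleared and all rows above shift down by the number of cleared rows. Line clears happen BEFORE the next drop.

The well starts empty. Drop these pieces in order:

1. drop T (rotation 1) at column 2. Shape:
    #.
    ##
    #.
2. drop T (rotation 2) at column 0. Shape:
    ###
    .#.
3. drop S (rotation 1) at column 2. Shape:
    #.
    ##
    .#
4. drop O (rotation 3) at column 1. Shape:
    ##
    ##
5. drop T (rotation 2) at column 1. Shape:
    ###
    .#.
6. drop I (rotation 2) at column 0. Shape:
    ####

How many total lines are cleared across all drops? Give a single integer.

Drop 1: T rot1 at col 2 lands with bottom-row=0; cleared 0 line(s) (total 0); column heights now [0 0 3 2], max=3
Drop 2: T rot2 at col 0 lands with bottom-row=2; cleared 0 line(s) (total 0); column heights now [4 4 4 2], max=4
Drop 3: S rot1 at col 2 lands with bottom-row=3; cleared 1 line(s) (total 1); column heights now [0 3 5 4], max=5
Drop 4: O rot3 at col 1 lands with bottom-row=5; cleared 0 line(s) (total 1); column heights now [0 7 7 4], max=7
Drop 5: T rot2 at col 1 lands with bottom-row=7; cleared 0 line(s) (total 1); column heights now [0 9 9 9], max=9
Drop 6: I rot2 at col 0 lands with bottom-row=9; cleared 1 line(s) (total 2); column heights now [0 9 9 9], max=9

Answer: 2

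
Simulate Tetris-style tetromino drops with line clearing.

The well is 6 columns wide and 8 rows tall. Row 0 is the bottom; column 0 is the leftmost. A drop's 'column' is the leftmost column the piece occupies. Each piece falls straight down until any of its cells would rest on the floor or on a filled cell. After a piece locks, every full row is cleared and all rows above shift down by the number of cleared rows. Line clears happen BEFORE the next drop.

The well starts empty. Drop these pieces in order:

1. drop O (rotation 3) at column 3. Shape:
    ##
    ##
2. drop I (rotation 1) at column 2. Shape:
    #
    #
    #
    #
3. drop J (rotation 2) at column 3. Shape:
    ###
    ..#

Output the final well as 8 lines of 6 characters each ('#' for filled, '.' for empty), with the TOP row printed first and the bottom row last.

Answer: ......
......
......
......
..#...
..####
..####
..###.

Derivation:
Drop 1: O rot3 at col 3 lands with bottom-row=0; cleared 0 line(s) (total 0); column heights now [0 0 0 2 2 0], max=2
Drop 2: I rot1 at col 2 lands with bottom-row=0; cleared 0 line(s) (total 0); column heights now [0 0 4 2 2 0], max=4
Drop 3: J rot2 at col 3 lands with bottom-row=1; cleared 0 line(s) (total 0); column heights now [0 0 4 3 3 3], max=4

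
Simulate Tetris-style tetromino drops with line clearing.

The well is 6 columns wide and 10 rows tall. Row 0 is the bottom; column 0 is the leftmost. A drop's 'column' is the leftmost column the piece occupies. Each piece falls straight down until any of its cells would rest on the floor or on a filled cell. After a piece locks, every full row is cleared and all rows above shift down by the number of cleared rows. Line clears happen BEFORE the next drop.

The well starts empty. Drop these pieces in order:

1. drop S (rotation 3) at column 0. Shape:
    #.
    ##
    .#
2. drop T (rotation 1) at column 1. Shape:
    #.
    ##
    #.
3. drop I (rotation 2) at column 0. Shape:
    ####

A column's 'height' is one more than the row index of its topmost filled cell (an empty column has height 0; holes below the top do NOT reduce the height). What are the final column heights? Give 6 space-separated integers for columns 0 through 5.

Answer: 6 6 6 6 0 0

Derivation:
Drop 1: S rot3 at col 0 lands with bottom-row=0; cleared 0 line(s) (total 0); column heights now [3 2 0 0 0 0], max=3
Drop 2: T rot1 at col 1 lands with bottom-row=2; cleared 0 line(s) (total 0); column heights now [3 5 4 0 0 0], max=5
Drop 3: I rot2 at col 0 lands with bottom-row=5; cleared 0 line(s) (total 0); column heights now [6 6 6 6 0 0], max=6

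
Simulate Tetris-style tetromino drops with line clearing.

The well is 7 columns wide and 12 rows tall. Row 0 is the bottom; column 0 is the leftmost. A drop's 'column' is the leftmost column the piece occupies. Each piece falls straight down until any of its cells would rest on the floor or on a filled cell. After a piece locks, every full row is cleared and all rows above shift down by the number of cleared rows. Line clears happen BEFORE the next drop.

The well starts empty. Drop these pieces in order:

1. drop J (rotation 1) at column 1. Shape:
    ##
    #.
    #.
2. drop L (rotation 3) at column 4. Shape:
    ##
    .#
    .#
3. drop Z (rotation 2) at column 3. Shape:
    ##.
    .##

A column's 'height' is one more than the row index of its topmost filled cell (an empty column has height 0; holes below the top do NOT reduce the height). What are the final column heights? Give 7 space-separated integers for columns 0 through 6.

Drop 1: J rot1 at col 1 lands with bottom-row=0; cleared 0 line(s) (total 0); column heights now [0 3 3 0 0 0 0], max=3
Drop 2: L rot3 at col 4 lands with bottom-row=0; cleared 0 line(s) (total 0); column heights now [0 3 3 0 3 3 0], max=3
Drop 3: Z rot2 at col 3 lands with bottom-row=3; cleared 0 line(s) (total 0); column heights now [0 3 3 5 5 4 0], max=5

Answer: 0 3 3 5 5 4 0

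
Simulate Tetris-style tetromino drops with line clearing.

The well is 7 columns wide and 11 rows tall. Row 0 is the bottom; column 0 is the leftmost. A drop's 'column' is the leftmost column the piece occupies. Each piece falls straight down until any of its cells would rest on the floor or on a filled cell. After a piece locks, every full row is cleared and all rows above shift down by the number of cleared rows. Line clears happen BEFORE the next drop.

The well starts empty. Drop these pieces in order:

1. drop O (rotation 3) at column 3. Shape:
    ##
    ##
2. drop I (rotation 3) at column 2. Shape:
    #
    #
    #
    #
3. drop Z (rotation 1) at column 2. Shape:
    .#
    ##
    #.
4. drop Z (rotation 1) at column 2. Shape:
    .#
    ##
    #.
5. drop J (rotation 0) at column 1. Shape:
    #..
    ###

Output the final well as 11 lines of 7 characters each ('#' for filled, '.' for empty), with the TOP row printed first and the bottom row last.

Drop 1: O rot3 at col 3 lands with bottom-row=0; cleared 0 line(s) (total 0); column heights now [0 0 0 2 2 0 0], max=2
Drop 2: I rot3 at col 2 lands with bottom-row=0; cleared 0 line(s) (total 0); column heights now [0 0 4 2 2 0 0], max=4
Drop 3: Z rot1 at col 2 lands with bottom-row=4; cleared 0 line(s) (total 0); column heights now [0 0 6 7 2 0 0], max=7
Drop 4: Z rot1 at col 2 lands with bottom-row=6; cleared 0 line(s) (total 0); column heights now [0 0 8 9 2 0 0], max=9
Drop 5: J rot0 at col 1 lands with bottom-row=9; cleared 0 line(s) (total 0); column heights now [0 11 10 10 2 0 0], max=11

Answer: .#.....
.###...
...#...
..##...
..##...
..##...
..#....
..#....
..#....
..###..
..###..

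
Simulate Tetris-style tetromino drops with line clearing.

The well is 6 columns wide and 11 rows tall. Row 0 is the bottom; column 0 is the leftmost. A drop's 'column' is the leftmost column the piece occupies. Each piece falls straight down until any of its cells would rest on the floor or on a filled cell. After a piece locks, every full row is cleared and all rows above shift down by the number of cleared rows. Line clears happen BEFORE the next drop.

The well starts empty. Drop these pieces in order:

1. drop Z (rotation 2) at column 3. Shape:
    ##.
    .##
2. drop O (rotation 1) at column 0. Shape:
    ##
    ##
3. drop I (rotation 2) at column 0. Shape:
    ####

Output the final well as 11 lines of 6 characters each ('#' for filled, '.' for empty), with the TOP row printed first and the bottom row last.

Drop 1: Z rot2 at col 3 lands with bottom-row=0; cleared 0 line(s) (total 0); column heights now [0 0 0 2 2 1], max=2
Drop 2: O rot1 at col 0 lands with bottom-row=0; cleared 0 line(s) (total 0); column heights now [2 2 0 2 2 1], max=2
Drop 3: I rot2 at col 0 lands with bottom-row=2; cleared 0 line(s) (total 0); column heights now [3 3 3 3 2 1], max=3

Answer: ......
......
......
......
......
......
......
......
####..
##.##.
##..##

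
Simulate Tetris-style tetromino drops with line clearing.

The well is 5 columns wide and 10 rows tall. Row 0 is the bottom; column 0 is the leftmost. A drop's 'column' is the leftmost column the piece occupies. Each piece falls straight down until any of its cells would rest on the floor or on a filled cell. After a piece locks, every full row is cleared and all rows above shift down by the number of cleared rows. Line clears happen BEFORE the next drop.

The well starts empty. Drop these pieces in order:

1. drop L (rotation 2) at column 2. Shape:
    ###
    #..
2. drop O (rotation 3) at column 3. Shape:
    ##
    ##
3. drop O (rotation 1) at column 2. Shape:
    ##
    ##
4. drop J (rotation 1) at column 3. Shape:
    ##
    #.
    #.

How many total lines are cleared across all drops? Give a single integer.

Answer: 0

Derivation:
Drop 1: L rot2 at col 2 lands with bottom-row=0; cleared 0 line(s) (total 0); column heights now [0 0 2 2 2], max=2
Drop 2: O rot3 at col 3 lands with bottom-row=2; cleared 0 line(s) (total 0); column heights now [0 0 2 4 4], max=4
Drop 3: O rot1 at col 2 lands with bottom-row=4; cleared 0 line(s) (total 0); column heights now [0 0 6 6 4], max=6
Drop 4: J rot1 at col 3 lands with bottom-row=6; cleared 0 line(s) (total 0); column heights now [0 0 6 9 9], max=9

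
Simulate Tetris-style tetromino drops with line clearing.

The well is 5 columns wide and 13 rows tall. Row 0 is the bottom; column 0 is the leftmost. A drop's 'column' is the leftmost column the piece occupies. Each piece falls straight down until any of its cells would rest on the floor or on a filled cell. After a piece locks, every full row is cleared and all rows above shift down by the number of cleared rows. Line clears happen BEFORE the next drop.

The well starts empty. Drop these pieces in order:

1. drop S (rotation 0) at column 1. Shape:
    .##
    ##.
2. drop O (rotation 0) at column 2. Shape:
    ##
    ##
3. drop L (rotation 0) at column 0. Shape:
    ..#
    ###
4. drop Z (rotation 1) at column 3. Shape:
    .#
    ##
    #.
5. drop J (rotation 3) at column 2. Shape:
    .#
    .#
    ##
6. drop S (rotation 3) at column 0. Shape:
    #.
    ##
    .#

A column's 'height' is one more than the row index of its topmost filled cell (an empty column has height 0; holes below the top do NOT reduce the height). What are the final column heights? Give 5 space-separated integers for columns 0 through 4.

Drop 1: S rot0 at col 1 lands with bottom-row=0; cleared 0 line(s) (total 0); column heights now [0 1 2 2 0], max=2
Drop 2: O rot0 at col 2 lands with bottom-row=2; cleared 0 line(s) (total 0); column heights now [0 1 4 4 0], max=4
Drop 3: L rot0 at col 0 lands with bottom-row=4; cleared 0 line(s) (total 0); column heights now [5 5 6 4 0], max=6
Drop 4: Z rot1 at col 3 lands with bottom-row=4; cleared 0 line(s) (total 0); column heights now [5 5 6 6 7], max=7
Drop 5: J rot3 at col 2 lands with bottom-row=6; cleared 0 line(s) (total 0); column heights now [5 5 7 9 7], max=9
Drop 6: S rot3 at col 0 lands with bottom-row=5; cleared 1 line(s) (total 1); column heights now [7 6 6 8 6], max=8

Answer: 7 6 6 8 6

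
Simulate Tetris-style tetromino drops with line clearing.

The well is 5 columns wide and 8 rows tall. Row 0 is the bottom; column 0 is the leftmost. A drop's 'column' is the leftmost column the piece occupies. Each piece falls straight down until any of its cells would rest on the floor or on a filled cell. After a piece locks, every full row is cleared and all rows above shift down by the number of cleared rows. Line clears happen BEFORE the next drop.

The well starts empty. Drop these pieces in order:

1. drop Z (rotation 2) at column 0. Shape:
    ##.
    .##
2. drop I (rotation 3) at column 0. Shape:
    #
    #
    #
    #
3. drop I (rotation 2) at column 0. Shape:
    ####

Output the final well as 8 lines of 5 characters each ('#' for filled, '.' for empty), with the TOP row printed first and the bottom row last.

Drop 1: Z rot2 at col 0 lands with bottom-row=0; cleared 0 line(s) (total 0); column heights now [2 2 1 0 0], max=2
Drop 2: I rot3 at col 0 lands with bottom-row=2; cleared 0 line(s) (total 0); column heights now [6 2 1 0 0], max=6
Drop 3: I rot2 at col 0 lands with bottom-row=6; cleared 0 line(s) (total 0); column heights now [7 7 7 7 0], max=7

Answer: .....
####.
#....
#....
#....
#....
##...
.##..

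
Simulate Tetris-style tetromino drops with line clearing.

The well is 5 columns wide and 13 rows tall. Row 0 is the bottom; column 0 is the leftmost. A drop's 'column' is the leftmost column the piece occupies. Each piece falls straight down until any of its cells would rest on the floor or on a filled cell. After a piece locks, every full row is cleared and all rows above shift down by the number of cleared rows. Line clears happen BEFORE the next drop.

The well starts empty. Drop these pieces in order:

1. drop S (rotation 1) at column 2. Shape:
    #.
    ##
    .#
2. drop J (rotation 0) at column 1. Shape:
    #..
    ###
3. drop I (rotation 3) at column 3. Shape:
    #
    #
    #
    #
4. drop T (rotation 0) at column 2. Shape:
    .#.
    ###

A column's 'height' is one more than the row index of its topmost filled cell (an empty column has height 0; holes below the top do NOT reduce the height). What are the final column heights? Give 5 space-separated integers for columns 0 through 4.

Answer: 0 5 9 10 9

Derivation:
Drop 1: S rot1 at col 2 lands with bottom-row=0; cleared 0 line(s) (total 0); column heights now [0 0 3 2 0], max=3
Drop 2: J rot0 at col 1 lands with bottom-row=3; cleared 0 line(s) (total 0); column heights now [0 5 4 4 0], max=5
Drop 3: I rot3 at col 3 lands with bottom-row=4; cleared 0 line(s) (total 0); column heights now [0 5 4 8 0], max=8
Drop 4: T rot0 at col 2 lands with bottom-row=8; cleared 0 line(s) (total 0); column heights now [0 5 9 10 9], max=10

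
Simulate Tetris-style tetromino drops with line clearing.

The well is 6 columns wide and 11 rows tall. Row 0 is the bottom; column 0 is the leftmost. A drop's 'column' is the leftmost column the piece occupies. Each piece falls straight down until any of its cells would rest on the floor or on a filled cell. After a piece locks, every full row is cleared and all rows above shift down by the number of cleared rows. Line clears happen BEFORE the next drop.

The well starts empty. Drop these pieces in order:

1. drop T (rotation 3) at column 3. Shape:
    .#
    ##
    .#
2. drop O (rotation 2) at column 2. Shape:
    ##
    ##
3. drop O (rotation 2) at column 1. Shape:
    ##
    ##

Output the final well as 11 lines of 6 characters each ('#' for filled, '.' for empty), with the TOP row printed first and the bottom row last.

Drop 1: T rot3 at col 3 lands with bottom-row=0; cleared 0 line(s) (total 0); column heights now [0 0 0 2 3 0], max=3
Drop 2: O rot2 at col 2 lands with bottom-row=2; cleared 0 line(s) (total 0); column heights now [0 0 4 4 3 0], max=4
Drop 3: O rot2 at col 1 lands with bottom-row=4; cleared 0 line(s) (total 0); column heights now [0 6 6 4 3 0], max=6

Answer: ......
......
......
......
......
.##...
.##...
..##..
..###.
...##.
....#.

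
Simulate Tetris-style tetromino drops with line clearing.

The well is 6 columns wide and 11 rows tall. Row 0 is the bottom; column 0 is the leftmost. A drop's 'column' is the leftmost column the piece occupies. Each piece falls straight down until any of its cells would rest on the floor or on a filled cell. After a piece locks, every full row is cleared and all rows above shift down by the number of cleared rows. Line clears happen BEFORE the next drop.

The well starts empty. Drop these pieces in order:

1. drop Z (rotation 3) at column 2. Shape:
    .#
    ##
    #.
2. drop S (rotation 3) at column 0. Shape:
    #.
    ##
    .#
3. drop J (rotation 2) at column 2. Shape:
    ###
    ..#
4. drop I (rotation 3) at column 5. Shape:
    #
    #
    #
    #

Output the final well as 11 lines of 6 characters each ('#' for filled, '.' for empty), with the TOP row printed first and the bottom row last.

Drop 1: Z rot3 at col 2 lands with bottom-row=0; cleared 0 line(s) (total 0); column heights now [0 0 2 3 0 0], max=3
Drop 2: S rot3 at col 0 lands with bottom-row=0; cleared 0 line(s) (total 0); column heights now [3 2 2 3 0 0], max=3
Drop 3: J rot2 at col 2 lands with bottom-row=2; cleared 0 line(s) (total 0); column heights now [3 2 4 4 4 0], max=4
Drop 4: I rot3 at col 5 lands with bottom-row=0; cleared 0 line(s) (total 0); column heights now [3 2 4 4 4 4], max=4

Answer: ......
......
......
......
......
......
......
..####
#..###
####.#
.##..#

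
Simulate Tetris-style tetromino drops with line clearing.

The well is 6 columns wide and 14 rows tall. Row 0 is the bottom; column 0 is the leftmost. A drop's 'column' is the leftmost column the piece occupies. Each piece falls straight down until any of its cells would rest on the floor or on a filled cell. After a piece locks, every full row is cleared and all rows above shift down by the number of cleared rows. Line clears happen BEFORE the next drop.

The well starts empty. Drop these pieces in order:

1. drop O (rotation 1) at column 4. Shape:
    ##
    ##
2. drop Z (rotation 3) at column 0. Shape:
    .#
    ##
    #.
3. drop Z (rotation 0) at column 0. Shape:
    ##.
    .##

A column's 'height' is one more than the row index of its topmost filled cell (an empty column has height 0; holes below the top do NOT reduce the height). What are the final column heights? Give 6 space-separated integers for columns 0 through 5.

Answer: 5 5 4 0 2 2

Derivation:
Drop 1: O rot1 at col 4 lands with bottom-row=0; cleared 0 line(s) (total 0); column heights now [0 0 0 0 2 2], max=2
Drop 2: Z rot3 at col 0 lands with bottom-row=0; cleared 0 line(s) (total 0); column heights now [2 3 0 0 2 2], max=3
Drop 3: Z rot0 at col 0 lands with bottom-row=3; cleared 0 line(s) (total 0); column heights now [5 5 4 0 2 2], max=5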